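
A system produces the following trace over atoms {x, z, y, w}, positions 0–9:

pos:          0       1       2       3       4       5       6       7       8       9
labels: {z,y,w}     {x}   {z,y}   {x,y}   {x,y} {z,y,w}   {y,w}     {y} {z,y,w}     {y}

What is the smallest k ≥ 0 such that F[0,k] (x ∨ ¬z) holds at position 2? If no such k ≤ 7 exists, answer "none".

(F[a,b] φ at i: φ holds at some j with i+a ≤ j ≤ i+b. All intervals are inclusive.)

Scan j = 2,3,… for (x ∨ ¬z):
  j=2: fails
  j=3: holds
First hit at j=3, so smallest k = 3-2 = 1.

1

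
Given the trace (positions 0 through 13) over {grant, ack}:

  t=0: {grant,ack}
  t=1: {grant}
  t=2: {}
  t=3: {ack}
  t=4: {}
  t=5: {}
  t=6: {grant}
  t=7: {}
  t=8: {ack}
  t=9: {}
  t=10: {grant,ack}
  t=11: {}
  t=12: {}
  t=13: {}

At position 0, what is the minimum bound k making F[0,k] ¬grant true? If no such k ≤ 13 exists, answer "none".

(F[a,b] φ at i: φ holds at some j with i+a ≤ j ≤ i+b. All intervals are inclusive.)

Scan j = 0,1,… for ¬grant:
  j=0: fails
  j=1: fails
  j=2: holds
First hit at j=2, so smallest k = 2-0 = 2.

2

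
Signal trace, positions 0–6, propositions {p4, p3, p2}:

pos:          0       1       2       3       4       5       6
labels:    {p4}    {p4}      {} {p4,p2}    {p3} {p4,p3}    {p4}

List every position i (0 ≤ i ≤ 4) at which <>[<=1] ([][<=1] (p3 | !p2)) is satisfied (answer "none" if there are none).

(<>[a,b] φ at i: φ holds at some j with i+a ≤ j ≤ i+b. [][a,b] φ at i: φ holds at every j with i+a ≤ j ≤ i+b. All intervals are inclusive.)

0, 1, 3, 4

Evaluate at each i in [0,4]:
  i=0: ✓ (witness j=0)
  i=1: ✓ (witness j=1)
  i=2: ✗ (none in [2,3])
  i=3: ✓ (witness j=4)
  i=4: ✓ (witness j=4)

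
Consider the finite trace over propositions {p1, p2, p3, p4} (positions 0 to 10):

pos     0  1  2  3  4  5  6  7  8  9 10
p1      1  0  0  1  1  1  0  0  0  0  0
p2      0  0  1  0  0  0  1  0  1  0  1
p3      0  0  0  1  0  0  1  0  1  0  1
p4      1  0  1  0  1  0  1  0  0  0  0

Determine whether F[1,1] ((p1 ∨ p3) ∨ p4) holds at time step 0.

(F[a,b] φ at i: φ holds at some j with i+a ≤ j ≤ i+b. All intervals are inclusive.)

Does not hold

Check ((p1 ∨ p3) ∨ p4) at each j in [1,1]:
  j=1: false
No position in the window satisfies it → formula fails.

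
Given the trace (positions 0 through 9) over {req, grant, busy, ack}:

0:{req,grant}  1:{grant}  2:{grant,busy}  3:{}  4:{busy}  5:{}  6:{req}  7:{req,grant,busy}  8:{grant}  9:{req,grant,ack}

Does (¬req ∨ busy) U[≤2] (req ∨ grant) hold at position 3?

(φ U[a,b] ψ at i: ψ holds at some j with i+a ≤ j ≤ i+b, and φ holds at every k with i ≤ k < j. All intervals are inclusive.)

No

Need some j in [3,5] with (req ∨ grant), and (¬req ∨ busy) at every k in [3,j-1].
  j=3: (req ∨ grant) false.
  j=4: (req ∨ grant) false.
  j=5: (req ∨ grant) false.
No j in the window works → until fails.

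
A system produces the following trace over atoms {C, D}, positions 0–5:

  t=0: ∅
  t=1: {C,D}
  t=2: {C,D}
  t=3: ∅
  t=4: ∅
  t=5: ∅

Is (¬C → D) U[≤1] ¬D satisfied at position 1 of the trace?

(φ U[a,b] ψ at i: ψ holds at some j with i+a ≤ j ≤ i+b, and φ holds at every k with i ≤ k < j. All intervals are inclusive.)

No

Need some j in [1,2] with ¬D, and (¬C → D) at every k in [1,j-1].
  j=1: ¬D false.
  j=2: ¬D false.
No j in the window works → until fails.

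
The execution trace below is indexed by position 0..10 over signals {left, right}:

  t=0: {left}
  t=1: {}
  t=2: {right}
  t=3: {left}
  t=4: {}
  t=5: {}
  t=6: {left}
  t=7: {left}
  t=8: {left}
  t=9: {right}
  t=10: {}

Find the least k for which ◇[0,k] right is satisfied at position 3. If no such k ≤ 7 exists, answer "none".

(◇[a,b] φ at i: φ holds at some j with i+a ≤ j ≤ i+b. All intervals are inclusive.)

Scan j = 3,4,… for right:
  j=3: fails
  j=4: fails
  j=5: fails
  j=6: fails
  j=7: fails
  j=8: fails
  j=9: holds
First hit at j=9, so smallest k = 9-3 = 6.

6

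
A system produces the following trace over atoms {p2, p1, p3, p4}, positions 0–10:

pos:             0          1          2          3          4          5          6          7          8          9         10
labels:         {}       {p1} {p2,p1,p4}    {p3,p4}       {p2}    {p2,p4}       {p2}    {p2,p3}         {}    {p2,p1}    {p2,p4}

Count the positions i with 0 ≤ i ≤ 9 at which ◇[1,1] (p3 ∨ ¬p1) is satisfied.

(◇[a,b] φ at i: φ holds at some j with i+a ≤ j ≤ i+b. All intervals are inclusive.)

7

Evaluate at each i in [0,9]:
  i=0: ✗ (none in [1,1])
  i=1: ✗ (none in [2,2])
  i=2: ✓ (witness j=3)
  i=3: ✓ (witness j=4)
  i=4: ✓ (witness j=5)
  i=5: ✓ (witness j=6)
  i=6: ✓ (witness j=7)
  i=7: ✓ (witness j=8)
  i=8: ✗ (none in [9,9])
  i=9: ✓ (witness j=10)
Positions where it holds: {2, 3, 4, 5, 6, 7, 9} → 7.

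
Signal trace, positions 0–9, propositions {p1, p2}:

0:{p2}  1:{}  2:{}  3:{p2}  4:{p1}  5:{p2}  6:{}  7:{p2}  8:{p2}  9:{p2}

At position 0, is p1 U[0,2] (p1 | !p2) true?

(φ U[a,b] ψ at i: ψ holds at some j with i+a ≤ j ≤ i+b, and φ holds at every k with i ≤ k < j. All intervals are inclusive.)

False

Need some j in [0,2] with (p1 | !p2), and p1 at every k in [0,j-1].
  j=0: (p1 | !p2) false.
  j=1: (p1 | !p2) holds, but p1 fails at k=0 → not this j.
  j=2: (p1 | !p2) holds, but p1 fails at k=0 → not this j.
No j in the window works → until fails.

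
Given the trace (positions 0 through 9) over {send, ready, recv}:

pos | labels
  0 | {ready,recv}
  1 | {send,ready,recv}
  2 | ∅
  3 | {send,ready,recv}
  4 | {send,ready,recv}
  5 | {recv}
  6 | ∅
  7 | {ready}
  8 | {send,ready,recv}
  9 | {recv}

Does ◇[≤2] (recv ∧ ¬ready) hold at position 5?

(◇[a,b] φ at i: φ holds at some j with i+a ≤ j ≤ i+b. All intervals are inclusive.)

Check (recv ∧ ¬ready) at each j in [5,7]:
  j=5: true
  j=6: false
  j=7: false
Found at j=5 → formula holds.

Holds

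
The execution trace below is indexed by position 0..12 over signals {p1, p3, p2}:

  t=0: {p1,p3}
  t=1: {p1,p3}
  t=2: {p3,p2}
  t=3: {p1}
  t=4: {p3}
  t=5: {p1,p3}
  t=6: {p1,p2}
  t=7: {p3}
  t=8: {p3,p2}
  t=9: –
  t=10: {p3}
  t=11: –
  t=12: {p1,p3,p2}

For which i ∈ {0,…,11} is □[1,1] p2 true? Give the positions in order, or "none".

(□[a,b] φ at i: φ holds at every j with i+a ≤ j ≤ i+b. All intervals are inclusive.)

Evaluate at each i in [0,11]:
  i=0: ✗ (fails at j=1)
  i=1: ✓ (all of [2,2])
  i=2: ✗ (fails at j=3)
  i=3: ✗ (fails at j=4)
  i=4: ✗ (fails at j=5)
  i=5: ✓ (all of [6,6])
  i=6: ✗ (fails at j=7)
  i=7: ✓ (all of [8,8])
  i=8: ✗ (fails at j=9)
  i=9: ✗ (fails at j=10)
  i=10: ✗ (fails at j=11)
  i=11: ✓ (all of [12,12])

1, 5, 7, 11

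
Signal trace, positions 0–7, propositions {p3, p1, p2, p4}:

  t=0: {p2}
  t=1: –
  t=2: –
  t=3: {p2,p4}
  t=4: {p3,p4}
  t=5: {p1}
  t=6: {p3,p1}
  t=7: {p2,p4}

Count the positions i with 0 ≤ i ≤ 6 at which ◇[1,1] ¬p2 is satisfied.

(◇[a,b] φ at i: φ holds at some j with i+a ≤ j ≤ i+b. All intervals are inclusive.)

5

Evaluate at each i in [0,6]:
  i=0: ✓ (witness j=1)
  i=1: ✓ (witness j=2)
  i=2: ✗ (none in [3,3])
  i=3: ✓ (witness j=4)
  i=4: ✓ (witness j=5)
  i=5: ✓ (witness j=6)
  i=6: ✗ (none in [7,7])
Positions where it holds: {0, 1, 3, 4, 5} → 5.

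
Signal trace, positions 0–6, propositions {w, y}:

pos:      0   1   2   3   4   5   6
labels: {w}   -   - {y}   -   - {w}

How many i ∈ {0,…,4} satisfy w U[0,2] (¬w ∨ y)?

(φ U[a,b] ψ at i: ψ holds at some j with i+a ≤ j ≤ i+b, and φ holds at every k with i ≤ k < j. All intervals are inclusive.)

5

Evaluate at each i in [0,4]:
  i=0: ✓ (rhs at j=1; lhs holds on [0,0])
  i=1: ✓ (rhs at j=1)
  i=2: ✓ (rhs at j=2)
  i=3: ✓ (rhs at j=3)
  i=4: ✓ (rhs at j=4)
Positions where it holds: {0, 1, 2, 3, 4} → 5.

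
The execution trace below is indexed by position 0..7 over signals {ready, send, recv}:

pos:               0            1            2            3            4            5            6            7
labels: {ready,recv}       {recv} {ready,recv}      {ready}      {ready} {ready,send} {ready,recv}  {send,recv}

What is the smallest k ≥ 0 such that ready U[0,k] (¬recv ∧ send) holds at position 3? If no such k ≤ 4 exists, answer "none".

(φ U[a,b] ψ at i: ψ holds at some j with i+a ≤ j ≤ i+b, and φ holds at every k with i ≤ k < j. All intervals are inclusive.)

Need earliest j ≥ 3 with (¬recv ∧ send), and ready at every k in [3,j-1].
  j=3: rhs fails.
  j=4: rhs fails.
  j=5: rhs holds; lhs holds on [3,4]. k = 2.

2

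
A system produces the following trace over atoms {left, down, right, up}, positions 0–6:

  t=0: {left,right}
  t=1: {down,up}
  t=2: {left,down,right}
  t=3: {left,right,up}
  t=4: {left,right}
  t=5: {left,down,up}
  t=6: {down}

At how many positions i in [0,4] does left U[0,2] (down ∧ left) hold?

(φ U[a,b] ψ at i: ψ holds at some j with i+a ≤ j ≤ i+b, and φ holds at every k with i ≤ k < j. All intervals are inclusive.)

3

Evaluate at each i in [0,4]:
  i=0: ✗ (lhs fails at k=1 before rhs at j=2)
  i=1: ✗ (lhs fails at k=1 before rhs at j=2)
  i=2: ✓ (rhs at j=2)
  i=3: ✓ (rhs at j=5; lhs holds on [3,4])
  i=4: ✓ (rhs at j=5; lhs holds on [4,4])
Positions where it holds: {2, 3, 4} → 3.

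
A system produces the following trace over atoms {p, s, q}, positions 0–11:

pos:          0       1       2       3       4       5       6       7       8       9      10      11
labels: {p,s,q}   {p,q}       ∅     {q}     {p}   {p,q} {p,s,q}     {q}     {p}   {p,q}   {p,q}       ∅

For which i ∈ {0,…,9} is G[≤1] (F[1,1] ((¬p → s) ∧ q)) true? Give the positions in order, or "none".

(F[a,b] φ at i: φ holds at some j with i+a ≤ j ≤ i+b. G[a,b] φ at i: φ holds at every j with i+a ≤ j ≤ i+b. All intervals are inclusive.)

Evaluate at each i in [0,9]:
  i=0: ✗ (fails at j=1)
  i=1: ✗ (fails at j=1)
  i=2: ✗ (fails at j=2)
  i=3: ✗ (fails at j=3)
  i=4: ✓ (all of [4,5])
  i=5: ✗ (fails at j=6)
  i=6: ✗ (fails at j=6)
  i=7: ✗ (fails at j=7)
  i=8: ✓ (all of [8,9])
  i=9: ✗ (fails at j=10)

4, 8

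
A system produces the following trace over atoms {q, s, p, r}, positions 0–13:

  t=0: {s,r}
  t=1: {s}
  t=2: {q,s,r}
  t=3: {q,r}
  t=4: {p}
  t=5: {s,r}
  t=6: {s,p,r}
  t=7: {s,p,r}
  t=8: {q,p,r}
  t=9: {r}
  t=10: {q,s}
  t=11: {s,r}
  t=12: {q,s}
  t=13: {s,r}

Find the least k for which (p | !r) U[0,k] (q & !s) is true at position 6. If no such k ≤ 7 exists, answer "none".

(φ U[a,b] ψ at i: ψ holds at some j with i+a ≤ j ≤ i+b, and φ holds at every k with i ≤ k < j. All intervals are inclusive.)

Need earliest j ≥ 6 with (q & !s), and (p | !r) at every k in [6,j-1].
  j=6: rhs fails.
  j=7: rhs fails.
  j=8: rhs holds; lhs holds on [6,7]. k = 2.

2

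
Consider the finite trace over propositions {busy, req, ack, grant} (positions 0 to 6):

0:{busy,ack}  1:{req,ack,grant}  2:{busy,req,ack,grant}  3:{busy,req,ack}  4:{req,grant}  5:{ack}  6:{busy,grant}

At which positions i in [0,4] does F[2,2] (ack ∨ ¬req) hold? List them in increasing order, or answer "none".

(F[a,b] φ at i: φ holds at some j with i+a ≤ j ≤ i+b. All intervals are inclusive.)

Evaluate at each i in [0,4]:
  i=0: ✓ (witness j=2)
  i=1: ✓ (witness j=3)
  i=2: ✗ (none in [4,4])
  i=3: ✓ (witness j=5)
  i=4: ✓ (witness j=6)

0, 1, 3, 4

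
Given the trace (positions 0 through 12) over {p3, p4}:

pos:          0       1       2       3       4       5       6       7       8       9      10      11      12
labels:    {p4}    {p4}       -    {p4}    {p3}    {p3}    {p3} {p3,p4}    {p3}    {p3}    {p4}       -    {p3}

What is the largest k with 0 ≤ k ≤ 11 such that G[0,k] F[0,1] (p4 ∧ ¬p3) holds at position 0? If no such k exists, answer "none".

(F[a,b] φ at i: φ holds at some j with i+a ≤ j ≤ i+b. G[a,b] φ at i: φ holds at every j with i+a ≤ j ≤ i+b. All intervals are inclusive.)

F[0,1] (p4 ∧ ¬p3) must hold from j=0 onward; find where it first fails.
  j=0: holds
  j=1: holds
  j=2: holds
  j=3: holds
  j=4: fails
Holds on [0,3], so largest k = 3.

3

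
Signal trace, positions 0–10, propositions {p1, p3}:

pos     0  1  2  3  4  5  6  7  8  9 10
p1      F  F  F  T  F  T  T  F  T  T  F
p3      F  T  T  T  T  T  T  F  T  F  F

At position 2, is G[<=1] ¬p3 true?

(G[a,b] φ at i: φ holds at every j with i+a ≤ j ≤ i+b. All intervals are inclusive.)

Check ¬p3 at every j in [2,3]:
  j=2: false
  j=3: false
Fails at j=2 → formula fails.

Does not hold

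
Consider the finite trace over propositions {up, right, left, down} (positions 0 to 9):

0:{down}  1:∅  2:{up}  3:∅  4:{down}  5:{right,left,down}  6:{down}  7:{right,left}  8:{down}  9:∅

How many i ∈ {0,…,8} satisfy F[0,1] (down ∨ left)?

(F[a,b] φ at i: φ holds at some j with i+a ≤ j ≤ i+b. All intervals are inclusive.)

Evaluate at each i in [0,8]:
  i=0: ✓ (witness j=0)
  i=1: ✗ (none in [1,2])
  i=2: ✗ (none in [2,3])
  i=3: ✓ (witness j=4)
  i=4: ✓ (witness j=4)
  i=5: ✓ (witness j=5)
  i=6: ✓ (witness j=6)
  i=7: ✓ (witness j=7)
  i=8: ✓ (witness j=8)
Positions where it holds: {0, 3, 4, 5, 6, 7, 8} → 7.

7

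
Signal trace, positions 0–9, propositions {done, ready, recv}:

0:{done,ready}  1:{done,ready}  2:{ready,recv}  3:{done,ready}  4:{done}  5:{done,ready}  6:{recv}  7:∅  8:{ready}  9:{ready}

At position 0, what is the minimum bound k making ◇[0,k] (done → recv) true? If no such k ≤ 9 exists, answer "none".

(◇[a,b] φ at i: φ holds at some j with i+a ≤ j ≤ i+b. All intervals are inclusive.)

Scan j = 0,1,… for (done → recv):
  j=0: fails
  j=1: fails
  j=2: holds
First hit at j=2, so smallest k = 2-0 = 2.

2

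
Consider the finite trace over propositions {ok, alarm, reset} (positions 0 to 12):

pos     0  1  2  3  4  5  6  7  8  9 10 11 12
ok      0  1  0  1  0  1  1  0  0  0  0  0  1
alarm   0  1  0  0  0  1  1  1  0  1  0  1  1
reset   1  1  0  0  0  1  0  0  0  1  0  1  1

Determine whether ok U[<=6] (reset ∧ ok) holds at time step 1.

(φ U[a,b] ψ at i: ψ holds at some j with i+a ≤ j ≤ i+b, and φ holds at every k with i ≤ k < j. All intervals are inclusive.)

Holds

Need some j in [1,7] with (reset ∧ ok), and ok at every k in [1,j-1].
  j=1: (reset ∧ ok) holds; no prefix to check → satisfied.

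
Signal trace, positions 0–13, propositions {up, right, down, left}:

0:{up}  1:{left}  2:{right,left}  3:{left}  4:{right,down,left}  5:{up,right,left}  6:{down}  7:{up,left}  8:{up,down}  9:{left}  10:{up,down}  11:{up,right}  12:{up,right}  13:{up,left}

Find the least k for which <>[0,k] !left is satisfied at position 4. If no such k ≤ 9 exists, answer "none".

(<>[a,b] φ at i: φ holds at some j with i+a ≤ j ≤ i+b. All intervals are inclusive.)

2

Scan j = 4,5,… for !left:
  j=4: fails
  j=5: fails
  j=6: holds
First hit at j=6, so smallest k = 6-4 = 2.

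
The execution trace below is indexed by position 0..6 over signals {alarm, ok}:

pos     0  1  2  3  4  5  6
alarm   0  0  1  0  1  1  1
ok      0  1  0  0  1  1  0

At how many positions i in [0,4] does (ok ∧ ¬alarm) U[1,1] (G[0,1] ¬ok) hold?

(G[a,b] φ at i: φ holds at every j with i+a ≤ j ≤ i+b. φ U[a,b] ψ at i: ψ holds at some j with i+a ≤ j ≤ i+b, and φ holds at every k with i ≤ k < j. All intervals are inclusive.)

Evaluate at each i in [0,4]:
  i=0: ✗ (no rhs in [1,1])
  i=1: ✓ (rhs at j=2; lhs holds on [1,1])
  i=2: ✗ (no rhs in [3,3])
  i=3: ✗ (no rhs in [4,4])
  i=4: ✗ (no rhs in [5,5])
Positions where it holds: {1} → 1.

1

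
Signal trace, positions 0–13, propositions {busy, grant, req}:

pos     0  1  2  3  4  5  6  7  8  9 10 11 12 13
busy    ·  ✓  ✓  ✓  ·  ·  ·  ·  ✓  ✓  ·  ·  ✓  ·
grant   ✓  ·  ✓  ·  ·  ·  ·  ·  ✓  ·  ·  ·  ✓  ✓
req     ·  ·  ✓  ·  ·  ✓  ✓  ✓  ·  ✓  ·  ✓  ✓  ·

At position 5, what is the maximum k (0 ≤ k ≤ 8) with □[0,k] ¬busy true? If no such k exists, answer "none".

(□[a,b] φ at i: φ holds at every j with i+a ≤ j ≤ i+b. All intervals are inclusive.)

¬busy must hold from j=5 onward; find where it first fails.
  j=5: holds
  j=6: holds
  j=7: holds
  j=8: fails
Holds on [5,7], so largest k = 2.

2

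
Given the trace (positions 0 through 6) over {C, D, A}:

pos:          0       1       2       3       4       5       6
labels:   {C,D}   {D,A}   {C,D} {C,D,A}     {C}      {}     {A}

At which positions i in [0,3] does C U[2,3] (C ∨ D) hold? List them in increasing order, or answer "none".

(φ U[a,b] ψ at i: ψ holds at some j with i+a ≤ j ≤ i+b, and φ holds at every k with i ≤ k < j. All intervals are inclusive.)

Evaluate at each i in [0,3]:
  i=0: ✗ (lhs fails at k=1 before rhs at j=2)
  i=1: ✗ (lhs fails at k=1 before rhs at j=3)
  i=2: ✓ (rhs at j=4; lhs holds on [2,3])
  i=3: ✗ (no rhs in [5,6])

2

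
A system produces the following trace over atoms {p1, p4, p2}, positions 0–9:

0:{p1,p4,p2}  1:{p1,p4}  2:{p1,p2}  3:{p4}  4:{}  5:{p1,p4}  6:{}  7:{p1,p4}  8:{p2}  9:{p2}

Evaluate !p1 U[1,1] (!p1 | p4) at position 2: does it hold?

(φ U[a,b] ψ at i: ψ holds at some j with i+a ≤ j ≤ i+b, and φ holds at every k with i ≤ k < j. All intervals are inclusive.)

Does not hold

Need some j in [3,3] with (!p1 | p4), and !p1 at every k in [2,j-1].
  j=3: (!p1 | p4) holds, but !p1 fails at k=2 → not this j.
No j in the window works → until fails.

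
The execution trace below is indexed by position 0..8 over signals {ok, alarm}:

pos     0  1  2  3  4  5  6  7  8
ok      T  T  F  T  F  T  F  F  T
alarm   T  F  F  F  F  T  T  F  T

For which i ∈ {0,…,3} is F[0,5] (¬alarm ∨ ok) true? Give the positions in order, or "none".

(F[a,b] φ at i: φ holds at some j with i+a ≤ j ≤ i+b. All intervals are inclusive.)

Evaluate at each i in [0,3]:
  i=0: ✓ (witness j=0)
  i=1: ✓ (witness j=1)
  i=2: ✓ (witness j=2)
  i=3: ✓ (witness j=3)

0, 1, 2, 3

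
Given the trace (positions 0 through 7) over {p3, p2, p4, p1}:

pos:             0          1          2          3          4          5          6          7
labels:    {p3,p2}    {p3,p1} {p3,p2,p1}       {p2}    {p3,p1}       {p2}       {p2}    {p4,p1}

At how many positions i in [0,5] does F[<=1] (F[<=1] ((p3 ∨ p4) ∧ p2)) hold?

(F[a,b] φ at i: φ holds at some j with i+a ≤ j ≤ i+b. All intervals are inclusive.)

Evaluate at each i in [0,5]:
  i=0: ✓ (witness j=0)
  i=1: ✓ (witness j=1)
  i=2: ✓ (witness j=2)
  i=3: ✗ (none in [3,4])
  i=4: ✗ (none in [4,5])
  i=5: ✗ (none in [5,6])
Positions where it holds: {0, 1, 2} → 3.

3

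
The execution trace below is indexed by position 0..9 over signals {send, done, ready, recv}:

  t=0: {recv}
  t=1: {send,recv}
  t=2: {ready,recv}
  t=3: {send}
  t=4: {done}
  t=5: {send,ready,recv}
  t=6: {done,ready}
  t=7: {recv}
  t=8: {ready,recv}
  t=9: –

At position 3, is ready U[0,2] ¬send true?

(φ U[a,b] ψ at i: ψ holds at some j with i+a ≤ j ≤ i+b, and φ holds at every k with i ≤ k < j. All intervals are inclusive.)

False

Need some j in [3,5] with ¬send, and ready at every k in [3,j-1].
  j=3: ¬send false.
  j=4: ¬send holds, but ready fails at k=3 → not this j.
  j=5: ¬send false.
No j in the window works → until fails.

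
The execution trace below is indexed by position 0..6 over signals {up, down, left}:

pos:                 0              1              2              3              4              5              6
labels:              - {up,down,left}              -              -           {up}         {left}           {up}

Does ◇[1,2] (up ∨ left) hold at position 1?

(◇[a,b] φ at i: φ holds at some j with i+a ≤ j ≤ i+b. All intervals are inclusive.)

Does not hold

Check (up ∨ left) at each j in [2,3]:
  j=2: false
  j=3: false
No position in the window satisfies it → formula fails.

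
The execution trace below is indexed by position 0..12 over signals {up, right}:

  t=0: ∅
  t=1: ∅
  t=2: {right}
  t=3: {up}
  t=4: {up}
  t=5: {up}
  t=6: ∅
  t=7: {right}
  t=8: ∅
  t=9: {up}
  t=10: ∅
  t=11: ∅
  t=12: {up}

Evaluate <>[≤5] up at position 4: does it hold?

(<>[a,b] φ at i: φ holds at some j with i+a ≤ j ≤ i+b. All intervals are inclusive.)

Check up at each j in [4,9]:
  j=4: true
  j=5: true
  j=6: false
  j=7: false
  j=8: false
  j=9: true
Found at j=4 → formula holds.

True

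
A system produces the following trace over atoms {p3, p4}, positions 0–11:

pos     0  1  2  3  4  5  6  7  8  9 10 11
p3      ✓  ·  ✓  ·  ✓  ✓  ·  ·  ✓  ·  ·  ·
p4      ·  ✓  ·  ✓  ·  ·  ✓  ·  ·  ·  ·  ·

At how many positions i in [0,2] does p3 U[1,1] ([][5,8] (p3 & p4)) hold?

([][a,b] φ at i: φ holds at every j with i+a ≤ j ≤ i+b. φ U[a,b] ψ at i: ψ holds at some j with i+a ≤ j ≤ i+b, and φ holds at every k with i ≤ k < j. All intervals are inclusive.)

Evaluate at each i in [0,2]:
  i=0: ✗ (no rhs in [1,1])
  i=1: ✗ (no rhs in [2,2])
  i=2: ✗ (no rhs in [3,3])
Positions where it holds: {} → 0.

0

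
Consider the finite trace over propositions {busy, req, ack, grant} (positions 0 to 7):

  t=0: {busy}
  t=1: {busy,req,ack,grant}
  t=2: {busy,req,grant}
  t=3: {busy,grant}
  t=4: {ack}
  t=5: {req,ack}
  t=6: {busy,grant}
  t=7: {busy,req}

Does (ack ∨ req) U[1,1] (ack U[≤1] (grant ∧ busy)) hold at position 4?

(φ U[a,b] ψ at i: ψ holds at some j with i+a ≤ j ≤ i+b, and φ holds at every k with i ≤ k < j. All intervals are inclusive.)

Need some j in [5,5] with (ack U[≤1] (grant ∧ busy)), and (ack ∨ req) at every k in [4,j-1].
  j=5: (ack U[≤1] (grant ∧ busy)) holds; (ack ∨ req) holds at every k in [4,4] → satisfied.

Holds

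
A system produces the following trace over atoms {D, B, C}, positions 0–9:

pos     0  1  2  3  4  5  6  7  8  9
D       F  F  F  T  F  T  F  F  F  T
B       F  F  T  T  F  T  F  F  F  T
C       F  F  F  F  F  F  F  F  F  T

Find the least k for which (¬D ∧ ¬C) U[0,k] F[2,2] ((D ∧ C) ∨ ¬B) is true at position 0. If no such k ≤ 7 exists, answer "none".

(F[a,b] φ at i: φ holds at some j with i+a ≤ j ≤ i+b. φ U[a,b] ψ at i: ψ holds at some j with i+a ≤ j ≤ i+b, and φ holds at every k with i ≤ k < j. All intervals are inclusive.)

Need earliest j ≥ 0 with F[2,2] ((D ∧ C) ∨ ¬B), and (¬D ∧ ¬C) at every k in [0,j-1].
  j=0: rhs fails.
  j=1: rhs fails.
  j=2: rhs holds; lhs holds on [0,1]. k = 2.

2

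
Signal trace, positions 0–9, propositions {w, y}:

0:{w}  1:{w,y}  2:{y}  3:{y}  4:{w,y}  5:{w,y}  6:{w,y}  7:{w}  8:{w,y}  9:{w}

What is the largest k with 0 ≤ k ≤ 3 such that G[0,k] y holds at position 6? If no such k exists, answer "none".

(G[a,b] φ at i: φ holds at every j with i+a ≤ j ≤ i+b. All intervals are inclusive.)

y must hold from j=6 onward; find where it first fails.
  j=6: holds
  j=7: fails
Holds on [6,6], so largest k = 0.

0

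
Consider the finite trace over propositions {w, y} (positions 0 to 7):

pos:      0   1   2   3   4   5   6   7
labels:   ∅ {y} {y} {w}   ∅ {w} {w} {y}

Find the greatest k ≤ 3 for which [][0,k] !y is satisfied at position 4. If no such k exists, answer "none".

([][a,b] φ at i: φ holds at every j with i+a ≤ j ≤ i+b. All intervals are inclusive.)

2

!y must hold from j=4 onward; find where it first fails.
  j=4: holds
  j=5: holds
  j=6: holds
  j=7: fails
Holds on [4,6], so largest k = 2.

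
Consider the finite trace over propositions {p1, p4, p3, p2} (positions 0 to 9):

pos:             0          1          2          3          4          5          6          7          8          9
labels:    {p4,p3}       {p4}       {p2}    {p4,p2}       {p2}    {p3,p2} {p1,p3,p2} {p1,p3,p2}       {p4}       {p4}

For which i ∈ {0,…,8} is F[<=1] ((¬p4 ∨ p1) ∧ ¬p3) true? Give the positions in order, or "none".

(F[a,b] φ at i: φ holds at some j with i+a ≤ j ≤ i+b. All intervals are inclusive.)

Evaluate at each i in [0,8]:
  i=0: ✗ (none in [0,1])
  i=1: ✓ (witness j=2)
  i=2: ✓ (witness j=2)
  i=3: ✓ (witness j=4)
  i=4: ✓ (witness j=4)
  i=5: ✗ (none in [5,6])
  i=6: ✗ (none in [6,7])
  i=7: ✗ (none in [7,8])
  i=8: ✗ (none in [8,9])

1, 2, 3, 4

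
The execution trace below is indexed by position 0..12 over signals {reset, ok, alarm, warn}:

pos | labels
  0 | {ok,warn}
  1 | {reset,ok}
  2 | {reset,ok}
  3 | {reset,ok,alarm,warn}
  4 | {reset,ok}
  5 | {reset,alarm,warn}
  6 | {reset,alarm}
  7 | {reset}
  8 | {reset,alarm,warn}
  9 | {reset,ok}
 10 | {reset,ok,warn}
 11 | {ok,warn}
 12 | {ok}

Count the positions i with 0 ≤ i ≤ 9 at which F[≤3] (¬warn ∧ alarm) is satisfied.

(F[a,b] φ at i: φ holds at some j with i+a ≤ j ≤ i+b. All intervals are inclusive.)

4

Evaluate at each i in [0,9]:
  i=0: ✗ (none in [0,3])
  i=1: ✗ (none in [1,4])
  i=2: ✗ (none in [2,5])
  i=3: ✓ (witness j=6)
  i=4: ✓ (witness j=6)
  i=5: ✓ (witness j=6)
  i=6: ✓ (witness j=6)
  i=7: ✗ (none in [7,10])
  i=8: ✗ (none in [8,11])
  i=9: ✗ (none in [9,12])
Positions where it holds: {3, 4, 5, 6} → 4.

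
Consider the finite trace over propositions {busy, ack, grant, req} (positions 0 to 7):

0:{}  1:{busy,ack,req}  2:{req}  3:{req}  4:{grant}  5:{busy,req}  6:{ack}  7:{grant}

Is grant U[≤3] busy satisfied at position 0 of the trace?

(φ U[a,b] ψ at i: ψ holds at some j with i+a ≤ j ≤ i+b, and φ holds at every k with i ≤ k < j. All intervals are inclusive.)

Need some j in [0,3] with busy, and grant at every k in [0,j-1].
  j=0: busy false.
  j=1: busy holds, but grant fails at k=0 → not this j.
  j=2: busy false.
  j=3: busy false.
No j in the window works → until fails.

Does not hold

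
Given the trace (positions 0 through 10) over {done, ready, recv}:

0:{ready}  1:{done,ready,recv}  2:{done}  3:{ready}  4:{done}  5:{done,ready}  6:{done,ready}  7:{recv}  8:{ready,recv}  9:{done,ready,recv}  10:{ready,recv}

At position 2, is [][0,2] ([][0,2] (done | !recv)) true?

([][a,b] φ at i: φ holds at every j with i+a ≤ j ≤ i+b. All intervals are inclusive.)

Check [][0,2] (done | !recv) at every j in [2,4]:
  j=2: holds on [2,4]
  j=3: holds on [3,5]
  j=4: holds on [4,6]
All positions satisfy it → formula holds.

Yes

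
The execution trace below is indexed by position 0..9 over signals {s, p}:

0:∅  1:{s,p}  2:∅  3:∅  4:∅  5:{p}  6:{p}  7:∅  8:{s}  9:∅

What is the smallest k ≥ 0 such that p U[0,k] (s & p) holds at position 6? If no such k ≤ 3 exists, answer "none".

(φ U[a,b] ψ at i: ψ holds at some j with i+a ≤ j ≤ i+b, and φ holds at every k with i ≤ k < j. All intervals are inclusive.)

Need earliest j ≥ 6 with (s & p), and p at every k in [6,j-1].
  j=6: rhs fails.
  j=7: rhs fails.
  j=8: rhs fails.
  j=9: rhs fails.
No witness within the range → none.

none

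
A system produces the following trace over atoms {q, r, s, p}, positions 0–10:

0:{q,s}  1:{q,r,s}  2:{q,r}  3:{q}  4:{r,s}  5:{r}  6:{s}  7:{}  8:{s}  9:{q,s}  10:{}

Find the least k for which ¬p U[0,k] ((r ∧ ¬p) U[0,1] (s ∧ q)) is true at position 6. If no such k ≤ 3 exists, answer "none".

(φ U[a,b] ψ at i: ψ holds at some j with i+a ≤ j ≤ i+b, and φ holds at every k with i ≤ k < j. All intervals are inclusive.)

Need earliest j ≥ 6 with ((r ∧ ¬p) U[0,1] (s ∧ q)), and ¬p at every k in [6,j-1].
  j=6: rhs fails.
  j=7: rhs fails.
  j=8: rhs fails.
  j=9: rhs holds; lhs holds on [6,8]. k = 3.

3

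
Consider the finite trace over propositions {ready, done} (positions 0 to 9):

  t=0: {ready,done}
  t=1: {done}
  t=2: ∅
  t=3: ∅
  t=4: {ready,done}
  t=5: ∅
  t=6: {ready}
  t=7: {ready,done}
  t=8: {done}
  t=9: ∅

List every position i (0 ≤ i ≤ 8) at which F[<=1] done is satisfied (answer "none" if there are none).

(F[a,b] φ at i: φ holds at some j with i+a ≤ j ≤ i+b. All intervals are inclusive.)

0, 1, 3, 4, 6, 7, 8

Evaluate at each i in [0,8]:
  i=0: ✓ (witness j=0)
  i=1: ✓ (witness j=1)
  i=2: ✗ (none in [2,3])
  i=3: ✓ (witness j=4)
  i=4: ✓ (witness j=4)
  i=5: ✗ (none in [5,6])
  i=6: ✓ (witness j=7)
  i=7: ✓ (witness j=7)
  i=8: ✓ (witness j=8)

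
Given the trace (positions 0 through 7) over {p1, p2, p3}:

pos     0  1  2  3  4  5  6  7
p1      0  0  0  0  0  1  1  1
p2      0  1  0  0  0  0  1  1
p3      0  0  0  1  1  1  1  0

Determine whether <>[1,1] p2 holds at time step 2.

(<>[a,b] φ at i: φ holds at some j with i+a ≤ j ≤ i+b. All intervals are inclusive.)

False

Check p2 at each j in [3,3]:
  j=3: false
No position in the window satisfies it → formula fails.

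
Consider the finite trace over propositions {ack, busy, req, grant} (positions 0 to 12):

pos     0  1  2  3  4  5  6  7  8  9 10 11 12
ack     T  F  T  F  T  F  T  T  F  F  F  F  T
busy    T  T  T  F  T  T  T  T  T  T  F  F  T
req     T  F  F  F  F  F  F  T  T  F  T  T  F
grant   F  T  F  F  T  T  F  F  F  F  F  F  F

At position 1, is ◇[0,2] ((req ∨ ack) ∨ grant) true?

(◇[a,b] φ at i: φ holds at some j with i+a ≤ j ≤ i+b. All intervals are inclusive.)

Check ((req ∨ ack) ∨ grant) at each j in [1,3]:
  j=1: true
  j=2: true
  j=3: false
Found at j=1 → formula holds.

Yes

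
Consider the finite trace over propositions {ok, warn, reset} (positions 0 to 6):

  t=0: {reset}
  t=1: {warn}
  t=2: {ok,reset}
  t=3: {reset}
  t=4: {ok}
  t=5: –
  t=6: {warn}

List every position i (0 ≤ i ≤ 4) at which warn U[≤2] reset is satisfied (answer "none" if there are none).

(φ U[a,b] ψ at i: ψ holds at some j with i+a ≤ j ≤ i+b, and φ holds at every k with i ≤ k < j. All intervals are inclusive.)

0, 1, 2, 3

Evaluate at each i in [0,4]:
  i=0: ✓ (rhs at j=0)
  i=1: ✓ (rhs at j=2; lhs holds on [1,1])
  i=2: ✓ (rhs at j=2)
  i=3: ✓ (rhs at j=3)
  i=4: ✗ (no rhs in [4,6])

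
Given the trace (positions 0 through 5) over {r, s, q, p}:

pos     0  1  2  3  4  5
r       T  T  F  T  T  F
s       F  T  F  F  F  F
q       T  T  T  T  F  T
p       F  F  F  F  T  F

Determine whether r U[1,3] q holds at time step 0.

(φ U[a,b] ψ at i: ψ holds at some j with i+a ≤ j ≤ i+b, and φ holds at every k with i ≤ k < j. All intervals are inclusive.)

Need some j in [1,3] with q, and r at every k in [0,j-1].
  j=1: q holds; r holds at every k in [0,0] → satisfied.

Holds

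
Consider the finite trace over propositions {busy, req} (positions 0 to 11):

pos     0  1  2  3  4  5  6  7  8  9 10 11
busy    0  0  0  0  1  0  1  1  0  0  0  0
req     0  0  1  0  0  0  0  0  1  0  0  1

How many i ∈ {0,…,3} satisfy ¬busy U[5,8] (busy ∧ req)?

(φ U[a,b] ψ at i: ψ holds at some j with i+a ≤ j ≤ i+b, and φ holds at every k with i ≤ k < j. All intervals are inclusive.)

Evaluate at each i in [0,3]:
  i=0: ✗ (no rhs in [5,8])
  i=1: ✗ (no rhs in [6,9])
  i=2: ✗ (no rhs in [7,10])
  i=3: ✗ (no rhs in [8,11])
Positions where it holds: {} → 0.

0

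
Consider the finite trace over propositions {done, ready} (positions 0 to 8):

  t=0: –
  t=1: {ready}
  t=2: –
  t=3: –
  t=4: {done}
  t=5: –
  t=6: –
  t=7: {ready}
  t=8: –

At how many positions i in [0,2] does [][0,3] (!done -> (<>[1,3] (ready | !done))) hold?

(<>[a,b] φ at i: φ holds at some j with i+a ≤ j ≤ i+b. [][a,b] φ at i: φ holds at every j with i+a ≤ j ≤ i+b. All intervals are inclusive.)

Evaluate at each i in [0,2]:
  i=0: ✓ (all of [0,3])
  i=1: ✓ (all of [1,4])
  i=2: ✓ (all of [2,5])
Positions where it holds: {0, 1, 2} → 3.

3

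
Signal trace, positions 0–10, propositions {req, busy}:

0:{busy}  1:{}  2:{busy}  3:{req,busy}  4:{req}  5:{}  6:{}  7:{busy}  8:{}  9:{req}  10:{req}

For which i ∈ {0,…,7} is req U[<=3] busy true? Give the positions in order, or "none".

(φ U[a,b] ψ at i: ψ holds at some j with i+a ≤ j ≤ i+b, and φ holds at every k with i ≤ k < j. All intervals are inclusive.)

Evaluate at each i in [0,7]:
  i=0: ✓ (rhs at j=0)
  i=1: ✗ (lhs fails at k=1 before rhs at j=2)
  i=2: ✓ (rhs at j=2)
  i=3: ✓ (rhs at j=3)
  i=4: ✗ (lhs fails at k=5 before rhs at j=7)
  i=5: ✗ (lhs fails at k=5 before rhs at j=7)
  i=6: ✗ (lhs fails at k=6 before rhs at j=7)
  i=7: ✓ (rhs at j=7)

0, 2, 3, 7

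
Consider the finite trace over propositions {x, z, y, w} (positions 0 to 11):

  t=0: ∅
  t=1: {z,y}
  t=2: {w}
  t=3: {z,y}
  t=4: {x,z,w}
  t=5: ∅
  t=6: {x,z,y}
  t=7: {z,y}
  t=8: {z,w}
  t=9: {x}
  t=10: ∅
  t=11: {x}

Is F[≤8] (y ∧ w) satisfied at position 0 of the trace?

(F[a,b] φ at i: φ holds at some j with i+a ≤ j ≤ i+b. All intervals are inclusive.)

Check (y ∧ w) at each j in [0,8]:
  j=0: false
  j=1: false
  j=2: false
  j=3: false
  j=4: false
  j=5: false
  j=6: false
  j=7: false
  j=8: false
No position in the window satisfies it → formula fails.

Does not hold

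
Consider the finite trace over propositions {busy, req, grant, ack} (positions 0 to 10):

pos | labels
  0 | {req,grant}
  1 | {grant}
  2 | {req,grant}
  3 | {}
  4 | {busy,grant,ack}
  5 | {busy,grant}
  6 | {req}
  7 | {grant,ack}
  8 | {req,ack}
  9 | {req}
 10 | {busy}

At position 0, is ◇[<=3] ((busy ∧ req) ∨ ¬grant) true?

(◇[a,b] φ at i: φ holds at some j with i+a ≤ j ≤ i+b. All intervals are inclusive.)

Check ((busy ∧ req) ∨ ¬grant) at each j in [0,3]:
  j=0: false
  j=1: false
  j=2: false
  j=3: true
Found at j=3 → formula holds.

Holds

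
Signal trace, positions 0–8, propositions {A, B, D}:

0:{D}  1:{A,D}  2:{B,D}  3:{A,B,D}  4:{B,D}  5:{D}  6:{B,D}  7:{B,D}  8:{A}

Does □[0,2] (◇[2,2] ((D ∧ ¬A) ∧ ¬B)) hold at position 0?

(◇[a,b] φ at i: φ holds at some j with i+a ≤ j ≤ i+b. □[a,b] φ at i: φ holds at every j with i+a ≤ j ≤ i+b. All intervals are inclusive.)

No

Check ◇[2,2] ((D ∧ ¬A) ∧ ¬B) at every j in [0,2]:
  j=0: fails (none in [2,2])
  j=1: fails (none in [3,3])
  j=2: fails (none in [4,4])
Fails at j=0 → formula fails.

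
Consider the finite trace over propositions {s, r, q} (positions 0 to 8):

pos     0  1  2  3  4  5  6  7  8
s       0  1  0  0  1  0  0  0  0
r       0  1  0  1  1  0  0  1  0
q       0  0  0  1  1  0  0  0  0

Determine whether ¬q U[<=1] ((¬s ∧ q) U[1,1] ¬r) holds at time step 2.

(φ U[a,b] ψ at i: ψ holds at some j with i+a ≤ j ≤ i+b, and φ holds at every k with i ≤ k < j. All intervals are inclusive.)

Does not hold

Need some j in [2,3] with ((¬s ∧ q) U[1,1] ¬r), and ¬q at every k in [2,j-1].
  j=2: ((¬s ∧ q) U[1,1] ¬r) — fails.
  j=3: ((¬s ∧ q) U[1,1] ¬r) — fails.
No j in the window works → until fails.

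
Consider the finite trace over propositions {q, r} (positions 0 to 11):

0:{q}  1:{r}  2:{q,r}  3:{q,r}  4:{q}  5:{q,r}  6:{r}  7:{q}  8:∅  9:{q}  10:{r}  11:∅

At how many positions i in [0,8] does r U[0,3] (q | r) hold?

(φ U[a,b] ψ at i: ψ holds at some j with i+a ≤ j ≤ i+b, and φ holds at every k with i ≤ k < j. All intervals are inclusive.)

8

Evaluate at each i in [0,8]:
  i=0: ✓ (rhs at j=0)
  i=1: ✓ (rhs at j=1)
  i=2: ✓ (rhs at j=2)
  i=3: ✓ (rhs at j=3)
  i=4: ✓ (rhs at j=4)
  i=5: ✓ (rhs at j=5)
  i=6: ✓ (rhs at j=6)
  i=7: ✓ (rhs at j=7)
  i=8: ✗ (lhs fails at k=8 before rhs at j=9)
Positions where it holds: {0, 1, 2, 3, 4, 5, 6, 7} → 8.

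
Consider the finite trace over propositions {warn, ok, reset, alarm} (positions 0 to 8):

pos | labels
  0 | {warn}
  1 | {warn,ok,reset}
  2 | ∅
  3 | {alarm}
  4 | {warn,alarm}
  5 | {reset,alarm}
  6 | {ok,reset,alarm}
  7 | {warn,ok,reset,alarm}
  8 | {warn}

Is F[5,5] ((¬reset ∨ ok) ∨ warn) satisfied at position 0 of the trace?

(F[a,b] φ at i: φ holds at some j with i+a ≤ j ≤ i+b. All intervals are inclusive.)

False

Check ((¬reset ∨ ok) ∨ warn) at each j in [5,5]:
  j=5: false
No position in the window satisfies it → formula fails.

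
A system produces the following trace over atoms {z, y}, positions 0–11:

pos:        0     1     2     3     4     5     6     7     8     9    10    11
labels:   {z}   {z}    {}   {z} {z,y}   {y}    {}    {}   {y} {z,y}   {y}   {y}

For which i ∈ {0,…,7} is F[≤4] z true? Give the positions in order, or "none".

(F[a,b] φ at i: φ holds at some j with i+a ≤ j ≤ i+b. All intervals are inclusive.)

Evaluate at each i in [0,7]:
  i=0: ✓ (witness j=0)
  i=1: ✓ (witness j=1)
  i=2: ✓ (witness j=3)
  i=3: ✓ (witness j=3)
  i=4: ✓ (witness j=4)
  i=5: ✓ (witness j=9)
  i=6: ✓ (witness j=9)
  i=7: ✓ (witness j=9)

0, 1, 2, 3, 4, 5, 6, 7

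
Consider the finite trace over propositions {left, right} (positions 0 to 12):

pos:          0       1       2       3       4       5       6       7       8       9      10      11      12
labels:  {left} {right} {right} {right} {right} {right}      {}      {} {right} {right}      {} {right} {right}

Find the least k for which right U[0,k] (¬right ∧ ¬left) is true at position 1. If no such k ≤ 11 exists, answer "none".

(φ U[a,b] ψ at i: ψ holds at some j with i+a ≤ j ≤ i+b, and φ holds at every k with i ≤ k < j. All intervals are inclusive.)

5

Need earliest j ≥ 1 with (¬right ∧ ¬left), and right at every k in [1,j-1].
  j=1: rhs fails.
  j=2: rhs fails.
  j=3: rhs fails.
  j=4: rhs fails.
  j=5: rhs fails.
  j=6: rhs holds; lhs holds on [1,5]. k = 5.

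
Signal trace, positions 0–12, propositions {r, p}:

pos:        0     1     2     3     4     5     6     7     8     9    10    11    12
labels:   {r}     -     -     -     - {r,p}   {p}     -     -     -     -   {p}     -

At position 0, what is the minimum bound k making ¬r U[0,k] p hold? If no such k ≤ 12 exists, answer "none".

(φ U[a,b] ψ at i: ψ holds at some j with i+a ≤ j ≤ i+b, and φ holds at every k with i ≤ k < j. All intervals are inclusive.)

Need earliest j ≥ 0 with p, and ¬r at every k in [0,j-1].
  j=0: rhs fails.
  j=1: rhs fails.
  j=2: rhs fails.
  j=3: rhs fails.
  j=4: rhs fails.
  j=5: rhs holds but lhs fails at k=0.
  j=6: rhs holds but lhs fails at k=0.
  j=7: rhs fails.
  j=8: rhs fails.
  j=9: rhs fails.
  j=10: rhs fails.
  j=11: rhs holds but lhs fails at k=0.
  j=12: rhs fails.
No witness within the range → none.

none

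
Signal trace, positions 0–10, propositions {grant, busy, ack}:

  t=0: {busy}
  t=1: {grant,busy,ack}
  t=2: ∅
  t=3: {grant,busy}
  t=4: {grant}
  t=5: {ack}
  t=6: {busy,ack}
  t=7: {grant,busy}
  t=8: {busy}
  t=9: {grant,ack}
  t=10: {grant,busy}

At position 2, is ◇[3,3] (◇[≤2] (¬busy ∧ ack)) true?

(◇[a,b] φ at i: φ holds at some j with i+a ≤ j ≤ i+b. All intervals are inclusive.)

Holds

Check ◇[≤2] (¬busy ∧ ack) at each j in [5,5]:
  j=5: holds (witness at 5)
Found at j=5 → formula holds.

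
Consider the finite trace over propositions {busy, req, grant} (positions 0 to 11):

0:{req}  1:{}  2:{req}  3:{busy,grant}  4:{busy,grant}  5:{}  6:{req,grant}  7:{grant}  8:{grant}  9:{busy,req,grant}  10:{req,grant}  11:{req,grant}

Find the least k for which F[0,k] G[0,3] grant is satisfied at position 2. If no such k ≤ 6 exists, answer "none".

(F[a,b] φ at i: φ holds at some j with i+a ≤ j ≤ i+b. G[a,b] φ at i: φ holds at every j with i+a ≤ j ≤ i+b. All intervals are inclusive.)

Scan j = 2,3,… for G[0,3] grant:
  j=2: fails
  j=3: fails
  j=4: fails
  j=5: fails
  j=6: holds
First hit at j=6, so smallest k = 6-2 = 4.

4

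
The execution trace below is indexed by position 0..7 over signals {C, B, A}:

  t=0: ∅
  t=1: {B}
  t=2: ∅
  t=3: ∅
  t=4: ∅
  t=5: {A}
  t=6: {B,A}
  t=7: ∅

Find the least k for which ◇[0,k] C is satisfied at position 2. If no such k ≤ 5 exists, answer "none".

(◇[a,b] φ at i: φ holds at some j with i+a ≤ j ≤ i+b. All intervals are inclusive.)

none

Scan j = 2,3,… for C:
  j=2: fails
  j=3: fails
  j=4: fails
  j=5: fails
  j=6: fails
  j=7: fails
No j in [2,7] satisfies it → none.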